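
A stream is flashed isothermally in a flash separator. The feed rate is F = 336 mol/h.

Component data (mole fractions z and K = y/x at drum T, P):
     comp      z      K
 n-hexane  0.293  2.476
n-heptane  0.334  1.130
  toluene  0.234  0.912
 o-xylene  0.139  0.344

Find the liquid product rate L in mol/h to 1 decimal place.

Let β = V/F and solve Σ zᵢ(Kᵢ−1)/(1+β(Kᵢ−1)) = 0.
g(0) = ΣzᵢKᵢ − 1 = 0.364 and g(1) = 1 − Σzᵢ/Kᵢ = -0.075, so a root lies in (0, 1).
Newton–Raphson from β = 0.5:
  β = 0.500: g = 0.1324, g' = -0.351 → β = 0.877
  β = 0.877: g = -0.0097, g' = -0.460 → β = 0.856
Converged at β = 0.856.
Then V = β·F = 0.8558·336 = 287.5 mol/h and L = F − V = 48.5 mol/h.

L = 48.5 mol/h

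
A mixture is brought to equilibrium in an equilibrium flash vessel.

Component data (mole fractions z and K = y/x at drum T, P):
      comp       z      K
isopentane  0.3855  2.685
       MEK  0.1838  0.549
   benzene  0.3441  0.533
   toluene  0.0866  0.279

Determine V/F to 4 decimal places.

V/F = 0.4024

Rachford–Rice: g(V/F) = Σ zᵢ(Kᵢ−1)/(1+V/F(Kᵢ−1)) = 0.
g(0) = ΣzᵢKᵢ − 1 = 0.3435 and g(1) = 1 − Σzᵢ/Kᵢ = -0.4344, so a root lies in (0, 1).
Newton iteration, V/F⁰ = 0.5:
  V/F = 0.5000: g = -0.06177, g' = -0.6225 → V/F = 0.4008
  V/F = 0.4008: g = 0.00103, g' = -0.6483 → V/F = 0.4024
Converged at V/F = 0.4024.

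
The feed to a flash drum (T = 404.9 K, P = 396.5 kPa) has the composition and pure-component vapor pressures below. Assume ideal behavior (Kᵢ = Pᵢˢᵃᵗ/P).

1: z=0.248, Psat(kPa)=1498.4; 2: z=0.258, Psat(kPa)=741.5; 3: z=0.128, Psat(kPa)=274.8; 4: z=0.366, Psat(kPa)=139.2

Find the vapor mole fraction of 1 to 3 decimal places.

y_1 = 0.367

Raoult's law: Kᵢ = Pᵢˢᵃᵗ/P = Pᵢˢᵃᵗ/396.5.
  K_1 = 1498.4/396.5 = 3.77907, K_2 = 741.5/396.5 = 1.87011, K_3 = 274.8/396.5 = 0.69306, K_4 = 139.2/396.5 = 0.35107
Rachford–Rice: g(ψ) = Σ zᵢ(Kᵢ−1)/(1+ψ(Kᵢ−1)) = 0.
Check two-phase: ΣzᵢKᵢ = 1.637 > 1 and Σzᵢ/Kᵢ = 1.431 > 1, so g(0) = 0.637 > 0 and g(1) = -0.431 < 0.
Iterate (Newton) starting at ψ = 0.42:
  ψ = 0.420: g = 0.1108, g' = -0.820 → ψ = 0.555
  ψ = 0.555: g = 0.0038, g' = -0.779 → ψ = 0.560
Converged at ψ = 0.560.
Compositions from xᵢ = zᵢ/(1+ψ(Kᵢ−1)), yᵢ = Kᵢxᵢ:
  1: x = 0.097, y = 0.367
  2: x = 0.173, y = 0.324
  3: x = 0.155, y = 0.107
  4: x = 0.575, y = 0.202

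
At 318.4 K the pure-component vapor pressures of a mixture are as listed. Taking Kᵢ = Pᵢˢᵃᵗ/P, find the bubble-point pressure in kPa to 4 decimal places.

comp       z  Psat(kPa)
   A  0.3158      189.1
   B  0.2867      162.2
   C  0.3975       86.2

Pbub = 140.4850 kPa

At the bubble point ψ → 0, so ΣzᵢKᵢ = 1 with Kᵢ = Pᵢˢᵃᵗ/P ⇒ P = ΣzᵢPᵢˢᵃᵗ.
P = 0.3158·189.1 + 0.2867·162.2 + 0.3975·86.2 = 140.4850 kPa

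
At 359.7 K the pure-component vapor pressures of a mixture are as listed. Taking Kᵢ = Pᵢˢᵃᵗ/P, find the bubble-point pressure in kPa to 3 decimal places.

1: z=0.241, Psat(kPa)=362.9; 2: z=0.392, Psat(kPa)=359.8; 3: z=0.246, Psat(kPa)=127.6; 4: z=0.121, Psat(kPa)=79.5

Pbub = 269.510 kPa

At the bubble point ψ → 0, so ΣzᵢKᵢ = 1 with Kᵢ = Pᵢˢᵃᵗ/P ⇒ P = ΣzᵢPᵢˢᵃᵗ.
P = 0.241·362.9 + 0.392·359.8 + 0.246·127.6 + 0.121·79.5 = 269.510 kPa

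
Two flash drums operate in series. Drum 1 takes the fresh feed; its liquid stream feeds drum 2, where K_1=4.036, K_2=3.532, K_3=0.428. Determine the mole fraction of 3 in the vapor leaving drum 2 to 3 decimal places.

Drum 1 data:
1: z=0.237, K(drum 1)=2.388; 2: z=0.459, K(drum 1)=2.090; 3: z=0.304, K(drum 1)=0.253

y_3 (drum 2) = 0.353

Drum 1:
Rachford–Rice: g(ψ₁) = Σ zᵢ(Kᵢ−1)/(1+ψ₁(Kᵢ−1)) = 0.
g(0) = ΣzᵢKᵢ − 1 = 0.602 and g(1) = 1 − Σzᵢ/Kᵢ = -0.520, so a root lies in (0, 1).
Newton–Raphson from ψ₁ = 0.5:
  ψ₁ = 0.500: g = 0.1555, g' = -0.820 → ψ₁ = 0.690
  ψ₁ = 0.690: g = -0.0148, g' = -1.019 → ψ₁ = 0.675
Converged at ψ₁ = 0.675.
Drum-1 compositions:
  1: x = 0.122, y = 0.292
  2: x = 0.264, y = 0.553
  3: x = 0.613, y = 0.155
Drum-2 feed = drum-1 liquid: z₂ = (0.1224, 0.2644, 0.6132).
Drum 2:
Iterate (Newton) starting at ψ₂ = 0.5:
  ψ₂ = 0.500: g = -0.0482, g' = -0.902 → ψ₂ = 0.446
  ψ₂ = 0.446: g = 0.0009, g' = -0.939 → ψ₂ = 0.447
Converged at ψ₂ = 0.447.
  1: x = 0.052, y = 0.209
  2: x = 0.124, y = 0.438
  3: x = 0.824, y = 0.353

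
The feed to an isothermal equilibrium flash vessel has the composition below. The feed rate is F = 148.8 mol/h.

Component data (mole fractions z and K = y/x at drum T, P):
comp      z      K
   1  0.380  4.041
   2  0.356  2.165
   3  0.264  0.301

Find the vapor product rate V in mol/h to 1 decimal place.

Material balance + equilibrium reduce to Σ zᵢ(Kᵢ−1)/(1+V/F(Kᵢ−1)) = 0.
g(0) = ΣzᵢKᵢ − 1 = 1.386 and g(1) = 1 − Σzᵢ/Kᵢ = -0.136, so a root lies in (0, 1).
Newton–Raphson from V/F = 0.5:
  V/F = 0.500: g = 0.4369, g' = -1.051 → V/F = 0.916
  V/F = 0.916: g = -0.0067, g' = -1.354 → V/F = 0.911
Converged at V/F = 0.911.
Then V = V/F·F = 0.9107·148.8 = 135.5 mol/h and L = F − V = 13.3 mol/h.

V = 135.5 mol/h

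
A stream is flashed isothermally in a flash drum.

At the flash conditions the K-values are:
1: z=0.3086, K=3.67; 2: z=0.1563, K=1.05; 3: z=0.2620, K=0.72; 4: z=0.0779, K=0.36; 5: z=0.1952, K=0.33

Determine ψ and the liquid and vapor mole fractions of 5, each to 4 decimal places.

ψ = 0.5075, x_5 = 0.2958, y_5 = 0.0976

Newton–Raphson from ψ = 0.5:
  ψ = 0.5000: g = 0.00521, g' = -0.6988 → ψ = 0.5075
Converged at ψ = 0.5075.
Compositions from xᵢ = zᵢ/(1+ψ(Kᵢ−1)), yᵢ = Kᵢxᵢ:
  1: x = 0.1310, y = 0.4809
  2: x = 0.1524, y = 0.1601
  3: x = 0.3054, y = 0.2199
  4: x = 0.1154, y = 0.0415
  5: x = 0.2958, y = 0.0976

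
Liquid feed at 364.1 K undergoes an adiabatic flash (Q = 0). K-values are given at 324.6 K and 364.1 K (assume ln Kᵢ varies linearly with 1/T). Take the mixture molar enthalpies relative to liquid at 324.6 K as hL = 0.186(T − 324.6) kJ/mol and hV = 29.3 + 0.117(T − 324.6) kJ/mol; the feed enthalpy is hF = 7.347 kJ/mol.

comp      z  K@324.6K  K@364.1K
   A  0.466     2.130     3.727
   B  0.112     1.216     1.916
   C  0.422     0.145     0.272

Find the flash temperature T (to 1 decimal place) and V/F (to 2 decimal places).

Adiabatic flash: solve Rachford–Rice at each trial T, then check hF = ψ·hV(T) + (1−ψ)·hL(T).
  T = 324.6 K: K = (2.130, 1.216, 0.145), RR gives ψ = 0.221, H_out = 6.461 kJ/mol
  T = 364.1 K: K = (3.727, 1.916, 0.272), RR gives ψ = 0.602, H_out = 23.351 kJ/mol
  T = 344.4 K: K = (2.865, 1.547, 0.202), RR gives ψ = 0.447, H_out = 16.172 kJ/mol
  T = 334.5 K: K = (2.481, 1.377, 0.172), RR gives ψ = 0.350, H_out = 11.857 kJ/mol
  T = 329.6 K: K = (2.303, 1.296, 0.158), RR gives ψ = 0.291, H_out = 9.370 kJ/mol
  T = 327.1 K: K = (2.216, 1.256, 0.152), RR gives ψ = 0.258, H_out = 7.971 kJ/mol
  T = 325.9 K: K = (2.174, 1.236, 0.148), RR gives ψ = 0.240, H_out = 7.261 kJ/mol
Linear interpolation between T = 325.9 (H_out = 7.261) and T = 327.1 (H_out = 7.971) on hF = 7.347 gives T ≈ 326.0 K, at which ψ = 0.24.

T = 326.0 K, V/F = 0.24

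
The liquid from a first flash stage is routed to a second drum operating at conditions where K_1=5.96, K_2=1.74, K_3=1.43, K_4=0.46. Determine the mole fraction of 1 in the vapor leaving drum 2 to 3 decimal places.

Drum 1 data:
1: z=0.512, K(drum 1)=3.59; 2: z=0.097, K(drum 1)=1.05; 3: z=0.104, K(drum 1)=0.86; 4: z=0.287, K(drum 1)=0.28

y_1 (drum 2) = 0.377

Drum 1:
Rachford–Rice: g(ψ₁) = Σ zᵢ(Kᵢ−1)/(1+ψ₁(Kᵢ−1)) = 0.
g(0) = ΣzᵢKᵢ − 1 = 1.110 and g(1) = 1 − Σzᵢ/Kᵢ = -0.381, so a root lies in (0, 1).
Iterate (Newton) starting at ψ₁ = 0.5:
  ψ₁ = 0.500: g = 0.2440, g' = -1.018 → ψ₁ = 0.740
  ψ₁ = 0.740: g = 0.0011, g' = -1.088 → ψ₁ = 0.741
Converged at ψ₁ = 0.741.
Drum-1 compositions:
  1: x = 0.175, y = 0.630
  2: x = 0.094, y = 0.098
  3: x = 0.116, y = 0.100
  4: x = 0.615, y = 0.172
Drum-2 feed = drum-1 liquid: z₂ = (0.1754, 0.0935, 0.1160, 0.6150).
Drum 2:
Material balance + equilibrium reduce to Σ zᵢ(Kᵢ−1)/(1+ψ₂(Kᵢ−1)) = 0.
g(0) = ΣzᵢKᵢ − 1 = 0.657 and g(1) = 1 − Σzᵢ/Kᵢ = -0.501, so a root lies in (0, 1).
Iterate (Newton) starting at ψ₂ = 0.5:
  ψ₂ = 0.500: g = -0.1133, g' = -0.735 → ψ₂ = 0.346
  ψ₂ = 0.346: g = 0.0107, g' = -0.905 → ψ₂ = 0.358
Converged at ψ₂ = 0.358.
  1: x = 0.063, y = 0.377
  2: x = 0.074, y = 0.129
  3: x = 0.101, y = 0.144
  4: x = 0.762, y = 0.351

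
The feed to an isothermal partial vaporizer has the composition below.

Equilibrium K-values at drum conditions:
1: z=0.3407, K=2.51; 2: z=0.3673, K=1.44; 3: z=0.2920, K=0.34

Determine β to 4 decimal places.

Material balance + equilibrium reduce to Σ zᵢ(Kᵢ−1)/(1+β(Kᵢ−1)) = 0.
Check two-phase: ΣzᵢKᵢ = 1.4833 > 1 and Σzᵢ/Kᵢ = 1.2496 > 1, so g(0) = 0.4833 > 0 and g(1) = -0.2496 < 0.
Newton–Raphson from β = 0.5:
  β = 0.5000: g = 0.13796, g' = -0.5833 → β = 0.7365
  β = 0.7365: g = -0.00938, g' = -0.6963 → β = 0.7230
  β = 0.7230: g = -0.00009, g' = -0.6838 → β = 0.7229
Converged at β = 0.7229.

β = 0.7229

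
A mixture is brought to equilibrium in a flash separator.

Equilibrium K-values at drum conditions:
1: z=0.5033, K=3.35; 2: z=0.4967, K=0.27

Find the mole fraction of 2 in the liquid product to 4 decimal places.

x_2 = 0.7630

Binary case is linear: z₁(K₁−1)(1+ψ(K₂−1)) + z₂(K₂−1)(1+ψ(K₁−1)) = 0
⇒ ψ = [z₁(K₁−1)+z₂(K₂−1)] / [−(K₁−1)(K₂−1)] = 0.82016/1.71550 = 0.4781
Compositions from xᵢ = zᵢ/(1+ψ(Kᵢ−1)), yᵢ = Kᵢxᵢ:
  1: x = 0.2370, y = 0.7940
  2: x = 0.7630, y = 0.2060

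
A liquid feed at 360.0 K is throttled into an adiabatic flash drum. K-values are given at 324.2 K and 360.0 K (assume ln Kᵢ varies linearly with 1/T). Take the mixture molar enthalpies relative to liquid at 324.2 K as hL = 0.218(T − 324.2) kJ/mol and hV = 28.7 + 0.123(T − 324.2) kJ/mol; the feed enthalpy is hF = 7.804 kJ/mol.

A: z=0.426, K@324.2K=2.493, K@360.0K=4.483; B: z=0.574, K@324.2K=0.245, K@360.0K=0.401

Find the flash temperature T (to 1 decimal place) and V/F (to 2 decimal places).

T = 328.8 K, V/F = 0.24

Adiabatic flash: solve Rachford–Rice at each trial T, then check hF = ψ·hV(T) + (1−ψ)·hL(T).
  T = 324.2 K: K = (2.493, 0.245), RR gives ψ = 0.180, H_out = 5.160 kJ/mol
  T = 360.0 K: K = (4.483, 0.401), RR gives ψ = 0.546, H_out = 21.627 kJ/mol
  T = 342.1 K: K = (3.395, 0.318), RR gives ψ = 0.384, H_out = 14.283 kJ/mol
  T = 333.1 K: K = (2.919, 0.280), RR gives ψ = 0.292, H_out = 10.081 kJ/mol
  T = 328.6 K: K = (2.698, 0.262), RR gives ψ = 0.239, H_out = 7.720 kJ/mol
  T = 330.9 K: K = (2.809, 0.271), RR gives ψ = 0.267, H_out = 8.954 kJ/mol
Linear interpolation between T = 328.6 (H_out = 7.720) and T = 330.9 (H_out = 8.954) on hF = 7.804 gives T ≈ 328.8 K, at which ψ = 0.24.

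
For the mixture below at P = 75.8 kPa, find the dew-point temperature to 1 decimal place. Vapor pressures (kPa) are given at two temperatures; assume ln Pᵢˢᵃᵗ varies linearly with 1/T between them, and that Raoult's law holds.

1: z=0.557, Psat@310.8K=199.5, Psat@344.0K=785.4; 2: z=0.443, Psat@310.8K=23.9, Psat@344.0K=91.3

T = 321.9 K

Dew-point temperature: Σzᵢ·P/Pᵢˢᵃᵗ(T) = 1. Interpolate ln Pᵢˢᵃᵗ = aᵢ + bᵢ/T.
  T = 310.8 K: ΣzᵢP/Pᵢˢᵃᵗ = 1.6166
  T = 344.0 K: ΣzᵢP/Pᵢˢᵃᵗ = 0.4215
  T = 327.4 K: ΣzᵢP/Pᵢˢᵃᵗ = 0.7979
  T = 319.1 K: ΣzᵢP/Pᵢˢᵃᵗ = 1.1253
  T = 323.2 K: ΣzᵢP/Pᵢˢᵃᵗ = 0.9474
  T = 321.1 K: ΣzᵢP/Pᵢˢᵃᵗ = 1.0341
Interpolating between 321.1 K and 323.2 K gives T ≈ 321.9 K.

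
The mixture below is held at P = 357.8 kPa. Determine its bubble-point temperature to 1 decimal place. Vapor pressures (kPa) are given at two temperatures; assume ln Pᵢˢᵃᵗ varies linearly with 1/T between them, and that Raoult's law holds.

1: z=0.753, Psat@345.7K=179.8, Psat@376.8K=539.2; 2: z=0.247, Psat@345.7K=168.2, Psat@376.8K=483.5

T = 365.2 K

Bubble-point temperature: ΣzᵢPᵢˢᵃᵗ(T) = P. Interpolate ln Pᵢˢᵃᵗ = aᵢ + bᵢ/T.
  T = 345.7 K: ΣzᵢPᵢˢᵃᵗ = 176.93 kPa
  T = 376.8 K: ΣzᵢPᵢˢᵃᵗ = 525.44 kPa
  T = 361.2 K: ΣzᵢPᵢˢᵃᵗ = 311.58 kPa
  T = 369.0 K: ΣzᵢPᵢˢᵃᵗ = 406.86 kPa
  T = 365.1 K: ΣzᵢPᵢˢᵃᵗ = 356.55 kPa
  T = 367.1 K: ΣzᵢPᵢˢᵃᵗ = 381.65 kPa
Interpolating between 365.1 K and 367.1 K gives T ≈ 365.2 K.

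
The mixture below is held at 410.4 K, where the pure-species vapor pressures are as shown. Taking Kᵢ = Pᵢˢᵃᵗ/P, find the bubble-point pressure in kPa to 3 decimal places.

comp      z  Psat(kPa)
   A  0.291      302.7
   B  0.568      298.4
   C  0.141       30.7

At the bubble point ψ → 0, so ΣzᵢKᵢ = 1 with Kᵢ = Pᵢˢᵃᵗ/P ⇒ P = ΣzᵢPᵢˢᵃᵗ.
P = 0.291·302.7 + 0.568·298.4 + 0.141·30.7 = 261.906 kPa

Pbub = 261.906 kPa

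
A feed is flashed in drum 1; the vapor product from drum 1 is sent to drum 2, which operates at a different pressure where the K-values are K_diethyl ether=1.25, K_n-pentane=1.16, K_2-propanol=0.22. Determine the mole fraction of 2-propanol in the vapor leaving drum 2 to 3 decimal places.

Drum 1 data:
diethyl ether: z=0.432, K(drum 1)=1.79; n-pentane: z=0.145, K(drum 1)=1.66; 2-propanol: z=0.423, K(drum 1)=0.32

Drum 1:
Newton–Raphson from ψ₁ = 0.49:
  ψ₁ = 0.490: g = -0.1130, g' = -0.616 → ψ₁ = 0.307
  ψ₁ = 0.307: g = -0.0091, g' = -0.531 → ψ₁ = 0.289
Converged at ψ₁ = 0.289.
Drum-1 compositions:
  diethyl ether: x = 0.352, y = 0.629
  n-pentane: x = 0.122, y = 0.202
  2-propanol: x = 0.527, y = 0.169
Drum-2 feed = drum-1 vapor: z₂ = (0.6294, 0.2021, 0.1685).
Drum 2:
Material balance + equilibrium reduce to Σ zᵢ(Kᵢ−1)/(1+ψ₂(Kᵢ−1)) = 0.
g(0) = ΣzᵢKᵢ − 1 = 0.058 and g(1) = 1 − Σzᵢ/Kᵢ = -0.444, so a root lies in (0, 1).
Newton–Raphson from ψ₂ = 0.33:
  ψ₂ = 0.330: g = -0.0009, g' = -0.224 → ψ₂ = 0.326
Converged at ψ₂ = 0.326.
  diethyl ether: x = 0.582, y = 0.727
  n-pentane: x = 0.192, y = 0.223
  2-propanol: x = 0.226, y = 0.050

y_2-propanol (drum 2) = 0.050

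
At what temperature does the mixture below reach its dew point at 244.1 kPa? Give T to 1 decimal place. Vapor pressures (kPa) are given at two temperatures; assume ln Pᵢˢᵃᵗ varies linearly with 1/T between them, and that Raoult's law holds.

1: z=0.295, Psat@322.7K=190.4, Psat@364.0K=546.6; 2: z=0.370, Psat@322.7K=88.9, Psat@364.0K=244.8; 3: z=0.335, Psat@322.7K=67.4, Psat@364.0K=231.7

T = 357.5 K

Dew-point temperature: Σzᵢ·P/Pᵢˢᵃᵗ(T) = 1. Interpolate ln Pᵢˢᵃᵗ = aᵢ + bᵢ/T.
  T = 322.7 K: ΣzᵢP/Pᵢˢᵃᵗ = 2.6074
  T = 364.0 K: ΣzᵢP/Pᵢˢᵃᵗ = 0.8536
  T = 343.4 K: ΣzᵢP/Pᵢˢᵃᵗ = 1.4387
  T = 353.7 K: ΣzᵢP/Pᵢˢᵃᵗ = 1.0995
  T = 358.9 K: ΣzᵢP/Pᵢˢᵃᵗ = 0.9658
  T = 356.3 K: ΣzᵢP/Pᵢˢᵃᵗ = 1.0299
Interpolating between 356.3 K and 358.9 K gives T ≈ 357.5 K.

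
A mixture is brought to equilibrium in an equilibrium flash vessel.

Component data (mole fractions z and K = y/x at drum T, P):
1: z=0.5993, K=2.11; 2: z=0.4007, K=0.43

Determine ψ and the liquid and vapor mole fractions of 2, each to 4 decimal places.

ψ = 0.6904, x_2 = 0.6607, y_2 = 0.2841

Iterate (Newton) starting at ψ = 0.5:
  ψ = 0.5000: g = 0.10836, g' = -0.5600 → ψ = 0.6935
  ψ = 0.6935: g = -0.00182, g' = -0.5918 → ψ = 0.6904
Converged at ψ = 0.6904.
Compositions from xᵢ = zᵢ/(1+ψ(Kᵢ−1)), yᵢ = Kᵢxᵢ:
  1: x = 0.3393, y = 0.7159
  2: x = 0.6607, y = 0.2841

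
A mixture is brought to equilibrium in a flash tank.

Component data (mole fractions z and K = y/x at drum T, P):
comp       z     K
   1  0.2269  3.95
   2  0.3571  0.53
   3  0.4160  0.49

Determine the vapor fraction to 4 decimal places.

Let ψ = V/F and solve Σ zᵢ(Kᵢ−1)/(1+ψ(Kᵢ−1)) = 0.
Feasibility: ΣzᵢKᵢ = 1.2894, Σzᵢ/Kᵢ = 1.5802 — both > 1, two phases present.
Newton iteration, ψ⁰ = 0.39:
  ψ = 0.3900: g = -0.15909, g' = -0.7138 → ψ = 0.1671
  ψ = 0.1671: g = 0.03423, g' = -1.1080 → ψ = 0.1980
  ψ = 0.1980: g = 0.00146, g' = -1.0166 → ψ = 0.1995
Converged at ψ = 0.1995.

ψ = 0.1995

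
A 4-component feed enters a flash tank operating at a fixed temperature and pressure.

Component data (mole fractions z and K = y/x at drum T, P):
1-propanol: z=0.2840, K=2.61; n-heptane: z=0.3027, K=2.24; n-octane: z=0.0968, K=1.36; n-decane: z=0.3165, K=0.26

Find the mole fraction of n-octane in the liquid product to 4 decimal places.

x_n-octane = 0.0783

Iterate (Newton) starting at V/F = 0.61:
  V/F = 0.6100: g = 0.04604, g' = -0.9226 → V/F = 0.6599
  V/F = 0.6599: g = -0.00145, g' = -0.9840 → V/F = 0.6584
Converged at V/F = 0.6584.
Compositions from xᵢ = zᵢ/(1+V/F(Kᵢ−1)), yᵢ = Kᵢxᵢ:
  1-propanol: x = 0.1379, y = 0.3598
  n-heptane: x = 0.1666, y = 0.3733
  n-octane: x = 0.0783, y = 0.1064
  n-decane: x = 0.6172, y = 0.1605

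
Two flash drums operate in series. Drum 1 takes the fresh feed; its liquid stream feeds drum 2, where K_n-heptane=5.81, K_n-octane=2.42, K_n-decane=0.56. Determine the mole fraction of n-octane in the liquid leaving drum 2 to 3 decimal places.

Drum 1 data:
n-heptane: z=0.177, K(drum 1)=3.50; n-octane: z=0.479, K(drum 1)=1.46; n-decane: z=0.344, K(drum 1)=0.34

x_n-octane (drum 2) = 0.189

Drum 1:
Material balance + equilibrium reduce to Σ zᵢ(Kᵢ−1)/(1+ψ₁(Kᵢ−1)) = 0.
Check two-phase: ΣzᵢKᵢ = 1.436 > 1 and Σzᵢ/Kᵢ = 1.390 > 1, so g(0) = 0.436 > 0 and g(1) = -0.390 < 0.
Newton iteration, ψ₁⁰ = 0.5:
  ψ₁ = 0.500: g = 0.0369, g' = -0.619 → ψ₁ = 0.560
  ψ₁ = 0.560: g = -0.0003, g' = -0.633 → ψ₁ = 0.559
Converged at ψ₁ = 0.559.
Drum-1 compositions:
  n-heptane: x = 0.074, y = 0.258
  n-octane: x = 0.381, y = 0.556
  n-decane: x = 0.545, y = 0.185
Drum-2 feed = drum-1 liquid: z₂ = (0.0738, 0.3810, 0.5452).
Drum 2:
Rachford–Rice: g(ψ₂) = Σ zᵢ(Kᵢ−1)/(1+ψ₂(Kᵢ−1)) = 0.
Check two-phase: ΣzᵢKᵢ = 1.656 > 1 and Σzᵢ/Kᵢ = 1.144 > 1, so g(0) = 0.656 > 0 and g(1) = -0.144 < 0.
Iterate (Newton) starting at ψ₂ = 0.5:
  ψ₂ = 0.500: g = 0.1131, g' = -0.584 → ψ₂ = 0.694
  ψ₂ = 0.694: g = 0.0091, g' = -0.504 → ψ₂ = 0.712
Converged at ψ₂ = 0.712.
  n-heptane: x = 0.017, y = 0.097
  n-octane: x = 0.189, y = 0.459
  n-decane: x = 0.794, y = 0.445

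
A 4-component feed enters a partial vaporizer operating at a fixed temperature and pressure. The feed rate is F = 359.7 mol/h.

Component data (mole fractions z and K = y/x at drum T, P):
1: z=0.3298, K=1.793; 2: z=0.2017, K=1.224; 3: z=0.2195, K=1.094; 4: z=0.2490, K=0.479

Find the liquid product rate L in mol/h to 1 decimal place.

Newton iteration, V/F⁰ = 0.69:
  V/F = 0.6900: g = 0.02501, g' = -0.2607 → V/F = 0.7859
  V/F = 0.7859: g = -0.00093, g' = -0.2815 → V/F = 0.7826
Converged at V/F = 0.7826.
Then V = V/F·F = 0.7826·359.7 = 281.5 mol/h and L = F − V = 78.2 mol/h.

L = 78.2 mol/h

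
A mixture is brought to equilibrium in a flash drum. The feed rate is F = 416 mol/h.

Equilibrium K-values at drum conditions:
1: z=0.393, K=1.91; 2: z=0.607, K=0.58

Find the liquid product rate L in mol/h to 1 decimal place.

L = 304.2 mol/h

Binary case is linear: z₁(K₁−1)(1+ψ(K₂−1)) + z₂(K₂−1)(1+ψ(K₁−1)) = 0
⇒ ψ = [z₁(K₁−1)+z₂(K₂−1)] / [−(K₁−1)(K₂−1)] = 0.1027/0.3822 = 0.269
Then V = ψ·F = 0.2687·416 = 111.8 mol/h and L = F − V = 304.2 mol/h.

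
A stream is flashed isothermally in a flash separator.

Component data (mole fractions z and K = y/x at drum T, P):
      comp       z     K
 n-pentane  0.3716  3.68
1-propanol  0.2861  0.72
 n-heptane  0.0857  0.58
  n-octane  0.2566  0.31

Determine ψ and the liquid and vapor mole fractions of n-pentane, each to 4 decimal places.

ψ = 0.5201, x_n-pentane = 0.1552, y_n-pentane = 0.5712

Newton iteration, ψ⁰ = 0.5:
  ψ = 0.5000: g = 0.01657, g' = -0.8267 → ψ = 0.5200
  ψ = 0.5200: g = 0.00009, g' = -0.8184 → ψ = 0.5201
Converged at ψ = 0.5201.
Compositions from xᵢ = zᵢ/(1+ψ(Kᵢ−1)), yᵢ = Kᵢxᵢ:
  n-pentane: x = 0.1552, y = 0.5712
  1-propanol: x = 0.3349, y = 0.2411
  n-heptane: x = 0.1097, y = 0.0636
  n-octane: x = 0.4003, y = 0.1241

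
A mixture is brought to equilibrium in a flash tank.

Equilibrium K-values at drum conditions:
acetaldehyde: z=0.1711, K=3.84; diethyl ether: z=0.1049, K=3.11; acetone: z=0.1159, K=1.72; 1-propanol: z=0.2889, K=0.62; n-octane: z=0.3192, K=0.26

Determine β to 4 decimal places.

β = 0.3416

Let β = V/F and solve Σ zᵢ(Kᵢ−1)/(1+β(Kᵢ−1)) = 0.
Feasibility: ΣzᵢKᵢ = 1.4447, Σzᵢ/Kᵢ = 1.8393 — both > 1, two phases present.
Newton–Raphson from β = 0.47:
  β = 0.4700: g = -0.11422, g' = -0.8772 → β = 0.3398
  β = 0.3398: g = 0.00164, g' = -0.9216 → β = 0.3416
Converged at β = 0.3416.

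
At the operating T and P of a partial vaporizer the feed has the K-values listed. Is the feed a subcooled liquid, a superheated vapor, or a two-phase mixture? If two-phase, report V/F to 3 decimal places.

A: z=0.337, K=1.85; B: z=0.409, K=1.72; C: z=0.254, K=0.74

superheated vapor

ΣzᵢKᵢ = 1.515; Σzᵢ/Kᵢ = 0.763.
Since Σzᵢ/Kᵢ < 1 the mixture is above its dew point — single vapor phase.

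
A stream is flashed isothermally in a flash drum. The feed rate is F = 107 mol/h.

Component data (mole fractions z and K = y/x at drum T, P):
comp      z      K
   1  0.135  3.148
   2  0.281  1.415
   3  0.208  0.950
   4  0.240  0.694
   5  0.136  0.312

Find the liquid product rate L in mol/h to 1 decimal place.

Material balance + equilibrium reduce to Σ zᵢ(Kᵢ−1)/(1+V/F(Kᵢ−1)) = 0.
Check two-phase: ΣzᵢKᵢ = 1.229 > 1 and Σzᵢ/Kᵢ = 1.242 > 1, so g(0) = 0.229 > 0 and g(1) = -0.242 < 0.
Newton iteration, V/F⁰ = 0.69:
  V/F = 0.690: g = -0.0745, g' = -0.400 → V/F = 0.504
  V/F = 0.504: g = -0.0050, g' = -0.360 → V/F = 0.490
Converged at V/F = 0.490.
Then V = V/F·F = 0.4899·107 = 52.4 mol/h and L = F − V = 54.6 mol/h.

L = 54.6 mol/h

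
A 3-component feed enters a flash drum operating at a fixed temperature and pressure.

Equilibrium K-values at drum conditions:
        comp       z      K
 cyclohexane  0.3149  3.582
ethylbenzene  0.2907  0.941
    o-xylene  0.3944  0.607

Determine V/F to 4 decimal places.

V/F = 0.8608

Rachford–Rice: g(V/F) = Σ zᵢ(Kᵢ−1)/(1+V/F(Kᵢ−1)) = 0.
Check two-phase: ΣzᵢKᵢ = 1.6409 > 1 and Σzᵢ/Kᵢ = 1.0466 > 1, so g(0) = 0.6409 > 0 and g(1) = -0.0466 < 0.
Newton–Raphson from V/F = 0.5:
  V/F = 0.5000: g = 0.14432, g' = -0.4954 → V/F = 0.7913
  V/F = 0.7913: g = 0.02423, g' = -0.3561 → V/F = 0.8594
  V/F = 0.8594: g = 0.00049, g' = -0.3426 → V/F = 0.8608
Converged at V/F = 0.8608.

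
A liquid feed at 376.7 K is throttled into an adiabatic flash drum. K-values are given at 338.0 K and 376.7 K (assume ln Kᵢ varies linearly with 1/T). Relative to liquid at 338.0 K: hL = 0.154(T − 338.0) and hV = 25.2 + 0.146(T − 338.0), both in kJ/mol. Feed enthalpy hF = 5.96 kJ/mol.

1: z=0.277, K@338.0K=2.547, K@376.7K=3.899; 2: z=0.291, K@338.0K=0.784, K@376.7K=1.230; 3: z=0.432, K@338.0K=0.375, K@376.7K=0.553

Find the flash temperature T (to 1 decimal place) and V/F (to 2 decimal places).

Adiabatic flash: solve Rachford–Rice at each trial T, then check hF = ψ·hV(T) + (1−ψ)·hL(T).
  T = 338.0 K: K = (2.547, 0.784, 0.375), RR gives ψ = 0.127, H_out = 3.210 kJ/mol
  T = 376.7 K: K = (3.899, 1.230, 0.553), RR gives ψ = 0.795, H_out = 25.749 kJ/mol
  T = 357.4 K: K = (3.190, 0.995, 0.460), RR gives ψ = 0.443, H_out = 14.082 kJ/mol
  T = 347.7 K: K = (2.859, 0.886, 0.417), RR gives ψ = 0.285, H_out = 8.658 kJ/mol
  T = 342.9 K: K = (2.702, 0.835, 0.396), RR gives ψ = 0.208, H_out = 5.985 kJ/mol
  T = 340.4 K: K = (2.623, 0.809, 0.385), RR gives ψ = 0.167, H_out = 4.577 kJ/mol
  T = 341.6 K: K = (2.661, 0.821, 0.390), RR gives ψ = 0.187, H_out = 5.255 kJ/mol
Linear interpolation between T = 341.6 (H_out = 5.255) and T = 342.9 (H_out = 5.985) on hF = 5.96 gives T ≈ 342.9 K, at which ψ = 0.21.

T = 342.9 K, V/F = 0.21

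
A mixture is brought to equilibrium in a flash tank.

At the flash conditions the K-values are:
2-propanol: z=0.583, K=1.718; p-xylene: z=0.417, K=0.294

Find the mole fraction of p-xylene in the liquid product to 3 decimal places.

x_p-xylene = 0.504

Let ψ = V/F and solve Σ zᵢ(Kᵢ−1)/(1+ψ(Kᵢ−1)) = 0.
Feasibility: ΣzᵢKᵢ = 1.124, Σzᵢ/Kᵢ = 1.758 — both > 1, two phases present.
Binary case is linear: z₁(K₁−1)(1+ψ(K₂−1)) + z₂(K₂−1)(1+ψ(K₁−1)) = 0
⇒ ψ = [z₁(K₁−1)+z₂(K₂−1)] / [−(K₁−1)(K₂−1)] = 0.1242/0.5069 = 0.245
Compositions from xᵢ = zᵢ/(1+ψ(Kᵢ−1)), yᵢ = Kᵢxᵢ:
  2-propanol: x = 0.496, y = 0.852
  p-xylene: x = 0.504, y = 0.148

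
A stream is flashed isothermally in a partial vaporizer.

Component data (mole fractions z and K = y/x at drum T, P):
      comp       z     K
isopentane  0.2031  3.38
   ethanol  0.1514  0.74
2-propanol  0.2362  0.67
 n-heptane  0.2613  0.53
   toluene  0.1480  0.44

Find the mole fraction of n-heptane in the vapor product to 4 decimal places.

Material balance + equilibrium reduce to Σ zᵢ(Kᵢ−1)/(1+β(Kᵢ−1)) = 0.
Feasibility: ΣzᵢKᵢ = 1.1604, Σzᵢ/Kᵢ = 1.4466 — both > 1, two phases present.
Iterate (Newton) starting at β = 0.36:
  β = 0.3600: g = -0.12319, g' = -0.5357 → β = 0.1300
  β = 0.1300: g = 0.02675, g' = -0.8294 → β = 0.1623
  β = 0.1623: g = 0.00112, g' = -0.7623 → β = 0.1638
Converged at β = 0.1638.
Compositions from xᵢ = zᵢ/(1+β(Kᵢ−1)), yᵢ = Kᵢxᵢ:
  isopentane: x = 0.1461, y = 0.4940
  ethanol: x = 0.1581, y = 0.1170
  2-propanol: x = 0.2497, y = 0.1673
  n-heptane: x = 0.2831, y = 0.1500
  toluene: x = 0.1629, y = 0.0717

y_n-heptane = 0.1500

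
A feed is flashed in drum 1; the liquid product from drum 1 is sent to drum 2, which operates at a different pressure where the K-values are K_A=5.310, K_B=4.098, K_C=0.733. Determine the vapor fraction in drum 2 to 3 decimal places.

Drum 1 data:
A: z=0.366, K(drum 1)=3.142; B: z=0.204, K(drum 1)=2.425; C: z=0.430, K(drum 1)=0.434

Drum 1:
Rachford–Rice: g(ψ₁) = Σ zᵢ(Kᵢ−1)/(1+ψ₁(Kᵢ−1)) = 0.
Feasibility: ΣzᵢKᵢ = 1.831, Σzᵢ/Kᵢ = 1.191 — both > 1, two phases present.
Newton–Raphson from ψ₁ = 0.57:
  ψ₁ = 0.570: g = 0.1541, g' = -0.767 → ψ₁ = 0.771
  ψ₁ = 0.771: g = 0.0024, g' = -0.767 → ψ₁ = 0.774
Converged at ψ₁ = 0.774.
Drum-1 compositions:
  A: x = 0.138, y = 0.433
  B: x = 0.097, y = 0.235
  C: x = 0.765, y = 0.332
Drum-2 feed = drum-1 liquid: z₂ = (0.1377, 0.0970, 0.7653).
Drum 2:
Rachford–Rice: g(ψ₂) = Σ zᵢ(Kᵢ−1)/(1+ψ₂(Kᵢ−1)) = 0.
g(0) = ΣzᵢKᵢ − 1 = 0.690 and g(1) = 1 − Σzᵢ/Kᵢ = -0.094, so a root lies in (0, 1).
Iterate (Newton) starting at ψ₂ = 0.5:
  ψ₂ = 0.500: g = 0.0702, g' = -0.473 → ψ₂ = 0.648
  ψ₂ = 0.648: g = 0.0092, g' = -0.360 → ψ₂ = 0.674
Converged at ψ₂ = 0.674.
  A: x = 0.035, y = 0.187
  B: x = 0.031, y = 0.129
  C: x = 0.933, y = 0.684

V/F (drum 2) = 0.674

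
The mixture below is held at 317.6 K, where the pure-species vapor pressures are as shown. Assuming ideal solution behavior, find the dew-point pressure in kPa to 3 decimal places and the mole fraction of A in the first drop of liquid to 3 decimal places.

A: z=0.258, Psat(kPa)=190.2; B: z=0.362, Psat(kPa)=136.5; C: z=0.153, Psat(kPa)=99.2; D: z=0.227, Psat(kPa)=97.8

Pdew = 127.034 kPa, x_A = 0.172

At the dew point ψ → 1, so Σzᵢ/Kᵢ = 1 with Kᵢ = Pᵢˢᵃᵗ/P ⇒ 1/P = Σzᵢ/Pᵢˢᵃᵗ.
1/P = 0.258/190.2 + 0.362/136.5 + 0.153/99.2 + 0.227/97.8 = 0.007872 ⇒ P = 127.034 kPa
xᵢ = zᵢP/Pᵢˢᵃᵗ ⇒ x_A = 0.258·127.034/190.2 = 0.172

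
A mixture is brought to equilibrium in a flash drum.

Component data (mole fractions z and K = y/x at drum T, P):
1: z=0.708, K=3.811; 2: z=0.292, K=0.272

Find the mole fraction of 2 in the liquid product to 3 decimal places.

Rachford–Rice: g(ψ) = Σ zᵢ(Kᵢ−1)/(1+ψ(Kᵢ−1)) = 0.
Check two-phase: ΣzᵢKᵢ = 2.778 > 1 and Σzᵢ/Kᵢ = 1.259 > 1, so g(0) = 1.778 > 0 and g(1) = -0.259 < 0.
Binary case is linear: z₁(K₁−1)(1+ψ(K₂−1)) + z₂(K₂−1)(1+ψ(K₁−1)) = 0
⇒ ψ = [z₁(K₁−1)+z₂(K₂−1)] / [−(K₁−1)(K₂−1)] = 1.7776/2.0464 = 0.869
Compositions from xᵢ = zᵢ/(1+ψ(Kᵢ−1)), yᵢ = Kᵢxᵢ:
  1: x = 0.206, y = 0.784
  2: x = 0.794, y = 0.216

x_2 = 0.794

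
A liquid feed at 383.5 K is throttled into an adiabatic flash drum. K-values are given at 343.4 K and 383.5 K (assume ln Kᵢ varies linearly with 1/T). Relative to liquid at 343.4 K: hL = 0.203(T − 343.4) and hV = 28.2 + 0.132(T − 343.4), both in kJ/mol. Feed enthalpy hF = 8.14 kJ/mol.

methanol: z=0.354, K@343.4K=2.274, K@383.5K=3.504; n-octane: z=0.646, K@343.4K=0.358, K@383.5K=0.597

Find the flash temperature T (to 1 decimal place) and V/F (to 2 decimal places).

Adiabatic flash: solve Rachford–Rice at each trial T, then check hF = ψ·hV(T) + (1−ψ)·hL(T).
  T = 343.4 K: K = (2.274, 0.358), RR gives ψ = 0.044, H_out = 1.250 kJ/mol
  T = 383.5 K: K = (3.504, 0.597), RR gives ψ = 0.620, H_out = 23.870 kJ/mol
  T = 363.4 K: K = (2.855, 0.469), RR gives ψ = 0.318, H_out = 12.574 kJ/mol
  T = 353.4 K: K = (2.556, 0.411), RR gives ψ = 0.186, H_out = 7.145 kJ/mol
  T = 358.4 K: K = (2.704, 0.439), RR gives ψ = 0.252, H_out = 9.888 kJ/mol
  T = 355.9 K: K = (2.629, 0.425), RR gives ψ = 0.219, H_out = 8.527 kJ/mol
  T = 354.6 K: K = (2.591, 0.418), RR gives ψ = 0.202, H_out = 7.811 kJ/mol
Linear interpolation between T = 354.6 (H_out = 7.811) and T = 355.9 (H_out = 8.527) on hF = 8.14 gives T ≈ 355.2 K, at which ψ = 0.21.

T = 355.2 K, V/F = 0.21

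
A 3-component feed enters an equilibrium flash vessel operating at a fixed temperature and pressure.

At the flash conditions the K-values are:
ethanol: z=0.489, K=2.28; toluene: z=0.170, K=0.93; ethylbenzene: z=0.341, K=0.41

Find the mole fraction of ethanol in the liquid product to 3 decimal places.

Let ψ = V/F and solve Σ zᵢ(Kᵢ−1)/(1+ψ(Kᵢ−1)) = 0.
g(0) = ΣzᵢKᵢ − 1 = 0.413 and g(1) = 1 − Σzᵢ/Kᵢ = -0.229, so a root lies in (0, 1).
Newton–Raphson from ψ = 0.5:
  ψ = 0.500: g = 0.0840, g' = -0.538 → ψ = 0.656
  ψ = 0.656: g = -0.0006, g' = -0.554 → ψ = 0.655
Converged at ψ = 0.655.
Compositions from xᵢ = zᵢ/(1+ψ(Kᵢ−1)), yᵢ = Kᵢxᵢ:
  ethanol: x = 0.266, y = 0.606
  toluene: x = 0.178, y = 0.166
  ethylbenzene: x = 0.556, y = 0.228

x_ethanol = 0.266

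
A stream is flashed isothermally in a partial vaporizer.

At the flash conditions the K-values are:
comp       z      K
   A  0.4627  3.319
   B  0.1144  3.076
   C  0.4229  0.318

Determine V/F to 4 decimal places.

V/F = 0.6597

Rachford–Rice: g(V/F) = Σ zᵢ(Kᵢ−1)/(1+V/F(Kᵢ−1)) = 0.
Check two-phase: ΣzᵢKᵢ = 2.0221 > 1 and Σzᵢ/Kᵢ = 1.5065 > 1, so g(0) = 1.0221 > 0 and g(1) = -0.5065 < 0.
Iterate (Newton) starting at V/F = 0.35:
  V/F = 0.3500: g = 0.35098, g' = -1.2629 → V/F = 0.6279
  V/F = 0.6279: g = 0.03553, g' = -1.1071 → V/F = 0.6600
  V/F = 0.6600: g = -0.00030, g' = -1.1269 → V/F = 0.6597
Converged at V/F = 0.6597.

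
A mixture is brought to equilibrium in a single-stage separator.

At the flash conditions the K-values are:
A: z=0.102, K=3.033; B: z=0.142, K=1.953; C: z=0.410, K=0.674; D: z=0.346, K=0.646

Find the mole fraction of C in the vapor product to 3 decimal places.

y_C = 0.292

Rachford–Rice: g(β) = Σ zᵢ(Kᵢ−1)/(1+β(Kᵢ−1)) = 0.
Feasibility: ΣzᵢKᵢ = 1.087, Σzᵢ/Kᵢ = 1.250 — both > 1, two phases present.
Newton iteration, β⁰ = 0.55:
  β = 0.550: g = -0.1283, g' = -0.281 → β = 0.094
  β = 0.094: g = 0.0339, g' = -0.499 → β = 0.162
  β = 0.162: g = 0.0024, g' = -0.433 → β = 0.167
Converged at β = 0.167.
Compositions from xᵢ = zᵢ/(1+β(Kᵢ−1)), yᵢ = Kᵢxᵢ:
  A: x = 0.076, y = 0.231
  B: x = 0.122, y = 0.239
  C: x = 0.434, y = 0.292
  D: x = 0.368, y = 0.238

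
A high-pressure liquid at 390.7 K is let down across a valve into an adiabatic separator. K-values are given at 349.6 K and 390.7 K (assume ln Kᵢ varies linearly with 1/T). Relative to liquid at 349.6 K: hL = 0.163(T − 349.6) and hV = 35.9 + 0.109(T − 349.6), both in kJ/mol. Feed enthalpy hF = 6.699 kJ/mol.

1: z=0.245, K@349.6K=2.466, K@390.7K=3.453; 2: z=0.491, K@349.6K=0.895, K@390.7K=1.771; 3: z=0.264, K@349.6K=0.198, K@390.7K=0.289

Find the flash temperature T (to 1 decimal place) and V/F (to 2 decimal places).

T = 350.9 K, V/F = 0.18

Adiabatic flash: solve Rachford–Rice at each trial T, then check hF = ψ·hV(T) + (1−ψ)·hL(T).
  T = 349.6 K: K = (2.466, 0.895, 0.198), RR gives ψ = 0.152, H_out = 5.470 kJ/mol
  T = 390.7 K: K = (3.453, 1.771, 0.289), RR gives ψ = 0.802, H_out = 33.701 kJ/mol
  T = 370.1 K: K = (2.944, 1.282, 0.242), RR gives ψ = 0.559, H_out = 22.807 kJ/mol
  T = 359.9 K: K = (2.703, 1.078, 0.219), RR gives ψ = 0.375, H_out = 14.949 kJ/mol
  T = 354.8 K: K = (2.584, 0.984, 0.209), RR gives ψ = 0.267, H_out = 10.369 kJ/mol
  T = 352.2 K: K = (2.525, 0.939, 0.203), RR gives ψ = 0.210, H_out = 7.935 kJ/mol
  T = 350.9 K: K = (2.495, 0.917, 0.201), RR gives ψ = 0.181, H_out = 6.705 kJ/mol
Linear interpolation between T = 349.6 (H_out = 5.470) and T = 350.9 (H_out = 6.705) on hF = 6.699 gives T ≈ 350.9 K, at which ψ = 0.18.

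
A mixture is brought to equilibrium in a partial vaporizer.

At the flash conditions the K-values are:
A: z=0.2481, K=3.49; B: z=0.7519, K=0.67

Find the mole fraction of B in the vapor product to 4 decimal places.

Rachford–Rice: g(V/F) = Σ zᵢ(Kᵢ−1)/(1+V/F(Kᵢ−1)) = 0.
g(0) = ΣzᵢKᵢ − 1 = 0.3696 and g(1) = 1 − Σzᵢ/Kᵢ = -0.1933, so a root lies in (0, 1).
Binary case is linear: z₁(K₁−1)(1+V/F(K₂−1)) + z₂(K₂−1)(1+V/F(K₁−1)) = 0
⇒ V/F = [z₁(K₁−1)+z₂(K₂−1)] / [−(K₁−1)(K₂−1)] = 0.36964/0.82170 = 0.4499
Compositions from xᵢ = zᵢ/(1+V/F(Kᵢ−1)), yᵢ = Kᵢxᵢ:
  A: x = 0.1170, y = 0.4084
  B: x = 0.8830, y = 0.5916

y_B = 0.5916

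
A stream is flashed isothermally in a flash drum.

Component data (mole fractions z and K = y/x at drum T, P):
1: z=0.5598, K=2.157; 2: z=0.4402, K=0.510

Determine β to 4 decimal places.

Rachford–Rice: g(β) = Σ zᵢ(Kᵢ−1)/(1+β(Kᵢ−1)) = 0.
Feasibility: ΣzᵢKᵢ = 1.4320, Σzᵢ/Kᵢ = 1.1227 — both > 1, two phases present.
Binary case is linear: z₁(K₁−1)(1+β(K₂−1)) + z₂(K₂−1)(1+β(K₁−1)) = 0
⇒ β = [z₁(K₁−1)+z₂(K₂−1)] / [−(K₁−1)(K₂−1)] = 0.43199/0.56693 = 0.7620

β = 0.7620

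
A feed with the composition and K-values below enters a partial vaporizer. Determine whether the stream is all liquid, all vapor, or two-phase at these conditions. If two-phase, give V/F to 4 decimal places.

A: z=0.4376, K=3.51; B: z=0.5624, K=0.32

two-phase, V/F = 0.4195

ΣzᵢKᵢ = 1.7159; Σzᵢ/Kᵢ = 1.8822.
Both exceed 1, so a two-phase solution exists.
Binary case is linear: z₁(K₁−1)(1+ψ(K₂−1)) + z₂(K₂−1)(1+ψ(K₁−1)) = 0
⇒ ψ = [z₁(K₁−1)+z₂(K₂−1)] / [−(K₁−1)(K₂−1)] = 0.71594/1.70680 = 0.4195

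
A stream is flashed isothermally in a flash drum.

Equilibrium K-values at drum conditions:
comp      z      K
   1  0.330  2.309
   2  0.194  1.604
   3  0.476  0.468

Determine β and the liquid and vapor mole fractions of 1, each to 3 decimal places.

β = 0.512, x_1 = 0.198, y_1 = 0.456

Newton iteration, β⁰ = 0.5:
  β = 0.500: g = 0.0061, g' = -0.498 → β = 0.512
Converged at β = 0.512.
Compositions from xᵢ = zᵢ/(1+β(Kᵢ−1)), yᵢ = Kᵢxᵢ:
  1: x = 0.198, y = 0.456
  2: x = 0.148, y = 0.238
  3: x = 0.654, y = 0.306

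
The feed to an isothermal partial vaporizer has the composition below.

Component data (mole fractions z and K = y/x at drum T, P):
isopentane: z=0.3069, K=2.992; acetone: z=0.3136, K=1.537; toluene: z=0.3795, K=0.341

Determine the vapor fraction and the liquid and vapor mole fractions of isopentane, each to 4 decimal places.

Iterate (Newton) starting at ψ = 0.52:
  ψ = 0.5200: g = 0.05146, g' = -0.7305 → ψ = 0.5904
  ψ = 0.5904: g = -0.00060, g' = -0.7509 → ψ = 0.5897
Converged at ψ = 0.5897.
Compositions from xᵢ = zᵢ/(1+ψ(Kᵢ−1)), yᵢ = Kᵢxᵢ:
  isopentane: x = 0.1411, y = 0.4223
  acetone: x = 0.2382, y = 0.3661
  toluene: x = 0.6207, y = 0.2117

ψ = 0.5897, x_isopentane = 0.1411, y_isopentane = 0.4223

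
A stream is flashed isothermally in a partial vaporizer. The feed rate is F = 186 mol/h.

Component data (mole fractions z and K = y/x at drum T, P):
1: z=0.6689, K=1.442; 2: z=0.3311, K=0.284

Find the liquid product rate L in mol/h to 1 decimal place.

Rachford–Rice: g(V/F) = Σ zᵢ(Kᵢ−1)/(1+V/F(Kᵢ−1)) = 0.
Feasibility: ΣzᵢKᵢ = 1.0586, Σzᵢ/Kᵢ = 1.6297 — both > 1, two phases present.
Binary case is linear: z₁(K₁−1)(1+V/F(K₂−1)) + z₂(K₂−1)(1+V/F(K₁−1)) = 0
⇒ V/F = [z₁(K₁−1)+z₂(K₂−1)] / [−(K₁−1)(K₂−1)] = 0.05859/0.31647 = 0.1851
Then V = V/F·F = 0.1851·186 = 34.4 mol/h and L = F − V = 151.6 mol/h.

L = 151.6 mol/h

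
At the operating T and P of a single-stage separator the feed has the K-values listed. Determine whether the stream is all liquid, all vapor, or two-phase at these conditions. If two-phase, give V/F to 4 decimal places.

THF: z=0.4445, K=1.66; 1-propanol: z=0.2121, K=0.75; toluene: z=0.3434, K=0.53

two-phase, V/F = 0.2987

ΣzᵢKᵢ = 1.0789; Σzᵢ/Kᵢ = 1.1985.
Both exceed 1, so a two-phase solution exists.
Let ψ = V/F and solve Σ zᵢ(Kᵢ−1)/(1+ψ(Kᵢ−1)) = 0.
Newton–Raphson from ψ = 0.5:
  ψ = 0.5000: g = -0.05100, g' = -0.2564 → ψ = 0.3011
  ψ = 0.3011: g = -0.00061, g' = -0.2532 → ψ = 0.2987
Converged at ψ = 0.2987.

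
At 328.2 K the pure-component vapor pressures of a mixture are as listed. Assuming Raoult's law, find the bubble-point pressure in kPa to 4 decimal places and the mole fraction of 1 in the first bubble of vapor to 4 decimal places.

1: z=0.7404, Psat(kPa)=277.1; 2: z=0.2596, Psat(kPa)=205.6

At the bubble point ψ → 0, so ΣzᵢKᵢ = 1 with Kᵢ = Pᵢˢᵃᵗ/P ⇒ P = ΣzᵢPᵢˢᵃᵗ.
P = 0.7404·277.1 + 0.2596·205.6 = 258.5386 kPa
yᵢ = zᵢPᵢˢᵃᵗ/P ⇒ y_1 = 0.7404·277.1/258.5386 = 0.7936

Pbub = 258.5386 kPa, y_1 = 0.7936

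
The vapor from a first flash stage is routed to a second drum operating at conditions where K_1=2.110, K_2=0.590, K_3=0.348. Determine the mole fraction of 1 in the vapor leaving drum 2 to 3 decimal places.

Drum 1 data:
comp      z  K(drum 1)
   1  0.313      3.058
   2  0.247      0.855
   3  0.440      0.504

Drum 1:
Rachford–Rice: g(ψ₁) = Σ zᵢ(Kᵢ−1)/(1+ψ₁(Kᵢ−1)) = 0.
Check two-phase: ΣzᵢKᵢ = 1.390 > 1 and Σzᵢ/Kᵢ = 1.264 > 1, so g(0) = 0.390 > 0 and g(1) = -0.264 < 0.
Newton–Raphson from ψ₁ = 0.66:
  ψ₁ = 0.660: g = -0.0909, g' = -0.484 → ψ₁ = 0.472
  ψ₁ = 0.472: g = 0.0033, g' = -0.532 → ψ₁ = 0.478
Converged at ψ₁ = 0.478.
Drum-1 compositions:
  1: x = 0.158, y = 0.482
  2: x = 0.265, y = 0.227
  3: x = 0.577, y = 0.291
Drum-2 feed = drum-1 vapor: z₂ = (0.4823, 0.2269, 0.2907).
Drum 2:
Material balance + equilibrium reduce to Σ zᵢ(Kᵢ−1)/(1+ψ₂(Kᵢ−1)) = 0.
g(0) = ΣzᵢKᵢ − 1 = 0.253 and g(1) = 1 − Σzᵢ/Kᵢ = -0.449, so a root lies in (0, 1).
Newton–Raphson from ψ₂ = 0.5:
  ψ₂ = 0.500: g = -0.0540, g' = -0.578 → ψ₂ = 0.407
  ψ₂ = 0.407: g = -0.0007, g' = -0.566 → ψ₂ = 0.405
Converged at ψ₂ = 0.405.
  1: x = 0.333, y = 0.702
  2: x = 0.272, y = 0.161
  3: x = 0.395, y = 0.138

y_1 (drum 2) = 0.702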